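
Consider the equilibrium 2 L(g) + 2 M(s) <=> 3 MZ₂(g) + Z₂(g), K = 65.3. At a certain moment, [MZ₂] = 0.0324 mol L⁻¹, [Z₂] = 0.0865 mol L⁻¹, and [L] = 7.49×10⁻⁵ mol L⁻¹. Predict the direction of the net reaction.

in the reverse direction

(M is a pure solid — omitted from Q.)
Q = [MZ₂]³·[Z₂] / [L]² = (0.0324)³·(0.0865) / (7.49×10⁻⁵)² = 524
Q = 524 > K = 65.3, so the reverse reaction proceeds.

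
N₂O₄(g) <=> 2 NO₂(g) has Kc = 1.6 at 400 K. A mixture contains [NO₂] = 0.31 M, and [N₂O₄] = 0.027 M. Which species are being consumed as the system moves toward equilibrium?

Qc = [NO₂]² / [N₂O₄] = (0.31)² / (0.027) = 3.6
Qc = 3.6 > Kc = 1.6: net reverse reaction.

NO₂ (products)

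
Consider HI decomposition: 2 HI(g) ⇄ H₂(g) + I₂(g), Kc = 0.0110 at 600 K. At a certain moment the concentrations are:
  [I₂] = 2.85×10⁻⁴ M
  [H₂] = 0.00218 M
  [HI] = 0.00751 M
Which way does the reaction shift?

Qc = [H₂]·[I₂] / [HI]² = (0.00218)·(2.85×10⁻⁴) / (0.00751)² = 0.0110
Qc = 0.0110 = Kc, so the system is already at equilibrium.

no net change (already at equilibrium)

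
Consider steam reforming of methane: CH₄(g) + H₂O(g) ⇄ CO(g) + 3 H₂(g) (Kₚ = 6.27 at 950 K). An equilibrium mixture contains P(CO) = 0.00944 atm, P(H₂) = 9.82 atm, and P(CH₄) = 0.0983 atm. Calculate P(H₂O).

P(H₂O) = 14.5 atm

At equilibrium, Kₚ = P(CO)·P(H₂)³ / (P(CH₄)·P(H₂O)) = 6.27.
(0.00944)·(9.82)³ / ((0.0983)·(P(H₂O))) = 6.27
P(H₂O) = 14.5 atm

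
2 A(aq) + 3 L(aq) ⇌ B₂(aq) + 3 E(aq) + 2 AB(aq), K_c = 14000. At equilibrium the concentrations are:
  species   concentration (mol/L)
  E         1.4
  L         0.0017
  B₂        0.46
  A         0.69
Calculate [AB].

[AB] = 0.0051 mol/L

At equilibrium, K_c = [B₂]·[E]³·[AB]² / ([A]²·[L]³) = 14000.
(0.46)·(1.4)³·([AB])² / ((0.69)²·(0.0017)³) = 14000
[AB]² = 2.59×10⁻⁵ ⇒ [AB] = 0.0051 mol/L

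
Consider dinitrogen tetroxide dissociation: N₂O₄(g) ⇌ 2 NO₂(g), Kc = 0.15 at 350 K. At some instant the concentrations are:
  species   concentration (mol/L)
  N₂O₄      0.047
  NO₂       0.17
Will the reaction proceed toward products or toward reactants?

to the left

Qc = [NO₂]² / [N₂O₄] = (0.17)² / (0.047) = 0.61
Qc = 0.61 > Kc = 0.15, so the reverse reaction proceeds.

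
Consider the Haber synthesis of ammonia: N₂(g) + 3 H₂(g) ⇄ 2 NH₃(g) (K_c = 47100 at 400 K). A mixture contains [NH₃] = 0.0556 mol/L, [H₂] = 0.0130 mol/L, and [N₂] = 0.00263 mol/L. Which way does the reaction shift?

to the left

Q_c = [NH₃]² / ([N₂]·[H₂]³) = (0.0556)² / ((0.00263)·(0.0130)³) = 5.35×10⁵
Q_c = 5.35×10⁵ > K_c = 47100, so the reverse reaction proceeds.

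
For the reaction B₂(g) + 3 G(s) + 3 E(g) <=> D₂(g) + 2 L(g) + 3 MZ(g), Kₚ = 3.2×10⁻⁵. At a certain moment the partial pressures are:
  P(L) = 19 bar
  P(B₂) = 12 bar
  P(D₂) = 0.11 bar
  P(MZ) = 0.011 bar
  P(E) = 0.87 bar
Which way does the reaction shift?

(G is a pure solid — omitted from Qₚ.)
Qₚ = P(D₂)·P(L)²·P(MZ)³ / (P(B₂)·P(E)³) = (0.11)·(19)²·(0.011)³ / ((12)·(0.87)³) = 6.7×10⁻⁶
Qₚ = 6.7×10⁻⁶ < Kₚ = 3.2×10⁻⁵, so the forward reaction proceeds.

forward (toward products)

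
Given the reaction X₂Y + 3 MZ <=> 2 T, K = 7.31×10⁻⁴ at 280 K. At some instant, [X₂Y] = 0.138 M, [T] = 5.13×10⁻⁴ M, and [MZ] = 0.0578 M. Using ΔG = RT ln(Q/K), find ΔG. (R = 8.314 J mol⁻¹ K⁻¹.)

ΔG = 6.06 kJ/mol

Q = [T]² / ([X₂Y]·[MZ]³) = (5.13×10⁻⁴)² / ((0.138)·(0.0578)³) = 0.00988
ΔG = RT ln(Q/K) = (8.314 J mol⁻¹ K⁻¹)(280 K) × ln(0.00988/7.31×10⁻⁴)
   = (2.328 kJ/mol)(2.604) = 6.06 kJ/mol
ΔG > 0, so the forward reaction is non-spontaneous (proceeds in reverse).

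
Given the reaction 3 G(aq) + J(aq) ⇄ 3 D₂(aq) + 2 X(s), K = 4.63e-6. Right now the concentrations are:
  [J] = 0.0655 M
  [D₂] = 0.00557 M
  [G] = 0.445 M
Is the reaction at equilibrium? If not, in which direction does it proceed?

to the left

(X is a pure solid — omitted from Q.)
Q = [D₂]³ / ([G]³·[J]) = (0.00557)³ / ((0.445)³·(0.0655)) = 2.99e-5
Q = 2.99e-5 > K = 4.63e-6, so the reverse reaction proceeds.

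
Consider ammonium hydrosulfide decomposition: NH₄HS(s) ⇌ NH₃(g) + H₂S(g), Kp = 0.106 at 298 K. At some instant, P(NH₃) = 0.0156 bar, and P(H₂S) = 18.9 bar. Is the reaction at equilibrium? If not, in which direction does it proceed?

(NH₄HS is a pure solid — omitted from Qp.)
Qp = P(NH₃)·P(H₂S) = (0.0156)·(18.9) = 0.295
Qp = 0.295 > Kp = 0.106, so the reverse reaction proceeds.

to the left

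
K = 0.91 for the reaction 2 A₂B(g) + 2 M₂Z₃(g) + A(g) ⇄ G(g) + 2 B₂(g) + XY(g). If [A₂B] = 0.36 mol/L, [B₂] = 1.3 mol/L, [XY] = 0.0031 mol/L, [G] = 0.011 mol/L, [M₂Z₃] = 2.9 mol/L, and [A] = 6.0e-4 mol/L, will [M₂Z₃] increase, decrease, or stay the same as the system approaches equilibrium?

decrease

Q = [G]·[B₂]²·[XY] / ([A₂B]²·[M₂Z₃]²·[A]) = (0.011)·(1.3)²·(0.0031) / ((0.36)²·(2.9)²·(6.0e-4)) = 0.088
Q = 0.088 < K = 0.91: net forward reaction.
M₂Z₃ is a reactant, so it decreases.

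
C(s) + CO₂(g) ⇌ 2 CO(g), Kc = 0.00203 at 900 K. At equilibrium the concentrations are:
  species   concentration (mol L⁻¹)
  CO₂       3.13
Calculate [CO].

[CO] = 0.0797 mol L⁻¹

(C is a pure solid — omitted from Kc.)
At equilibrium, Kc = [CO]² / [CO₂] = 0.00203.
([CO])² / (3.13) = 0.00203
[CO]² = 0.00635 ⇒ [CO] = 0.0797 mol L⁻¹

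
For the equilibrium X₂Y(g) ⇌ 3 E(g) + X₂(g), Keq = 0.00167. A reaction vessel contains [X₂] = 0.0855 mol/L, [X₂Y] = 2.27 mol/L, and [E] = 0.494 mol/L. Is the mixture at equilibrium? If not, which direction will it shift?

no; Q > K, reaction proceeds in reverse

Q = [E]³·[X₂] / [X₂Y] = (0.494)³·(0.0855) / (2.27) = 0.00454
Q = 0.00454 > Keq = 0.00167: net reverse reaction.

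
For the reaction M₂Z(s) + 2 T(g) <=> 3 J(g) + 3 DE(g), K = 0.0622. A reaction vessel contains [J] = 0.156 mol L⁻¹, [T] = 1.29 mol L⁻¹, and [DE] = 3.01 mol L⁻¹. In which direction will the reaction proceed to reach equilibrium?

(M₂Z is a pure solid — omitted from Q.)
Q = [J]³·[DE]³ / [T]² = (0.156)³·(3.01)³ / (1.29)² = 0.0622
Q = 0.0622 = K, so the system is already at equilibrium.

at equilibrium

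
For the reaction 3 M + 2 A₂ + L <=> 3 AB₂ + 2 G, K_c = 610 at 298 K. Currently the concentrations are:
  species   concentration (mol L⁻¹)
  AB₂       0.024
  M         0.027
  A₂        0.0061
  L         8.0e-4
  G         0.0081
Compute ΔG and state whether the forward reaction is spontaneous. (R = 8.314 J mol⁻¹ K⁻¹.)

Q_c = [AB₂]³·[G]² / ([M]³·[A₂]²·[L]) = (0.024)³·(0.0081)² / ((0.027)³·(0.0061)²·(8.0e-4)) = 1550
ΔG = RT ln(Q_c/K_c) = (8.314 J mol⁻¹ K⁻¹)(298 K) × ln(1550/610)
   = (2.478 kJ/mol)(0.9326) = 2.31 kJ/mol
ΔG > 0, so the forward reaction is non-spontaneous (proceeds in reverse).

ΔG = 2.31 kJ/mol; the forward reaction is non-spontaneous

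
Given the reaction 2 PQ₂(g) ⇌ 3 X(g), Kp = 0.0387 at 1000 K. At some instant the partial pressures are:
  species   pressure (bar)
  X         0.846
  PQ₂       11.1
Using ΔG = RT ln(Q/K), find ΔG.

Qp = P(X)³ / P(PQ₂)² = (0.846)³ / (11.1)² = 0.00491
ΔG = RT ln(Qp/Kp) = (8.314 J mol⁻¹ K⁻¹)(1000 K) × ln(0.00491/0.0387)
   = (8.314 kJ/mol)(-2.065) = -17.2 kJ/mol
ΔG < 0, so the forward reaction is spontaneous (proceeds forward).

ΔG = -17.2 kJ/mol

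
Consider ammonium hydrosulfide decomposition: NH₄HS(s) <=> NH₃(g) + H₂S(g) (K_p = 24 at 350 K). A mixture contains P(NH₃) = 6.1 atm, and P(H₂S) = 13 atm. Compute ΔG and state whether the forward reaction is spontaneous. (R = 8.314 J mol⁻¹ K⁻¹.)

(NH₄HS is a pure solid — omitted from Q_p.)
Q_p = P(NH₃)·P(H₂S) = (6.1)·(13) = 79.3
ΔG = RT ln(Q_p/K_p) = (8.314 J mol⁻¹ K⁻¹)(350 K) × ln(79.3/24)
   = (2.910 kJ/mol)(1.195) = 3.48 kJ/mol
ΔG > 0, so the forward reaction is non-spontaneous (proceeds in reverse).

ΔG = 3.48 kJ/mol; the forward reaction is non-spontaneous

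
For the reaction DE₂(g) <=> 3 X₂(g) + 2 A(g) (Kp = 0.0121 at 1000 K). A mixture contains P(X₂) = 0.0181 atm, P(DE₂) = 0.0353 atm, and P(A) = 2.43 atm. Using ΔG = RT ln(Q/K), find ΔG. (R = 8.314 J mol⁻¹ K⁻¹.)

Qp = P(X₂)³·P(A)² / P(DE₂) = (0.0181)³·(2.43)² / (0.0353) = 9.92×10⁻⁴
ΔG = RT ln(Qp/Kp) = (8.314 J mol⁻¹ K⁻¹)(1000 K) × ln(9.92×10⁻⁴/0.0121)
   = (8.314 kJ/mol)(-2.501) = -20.8 kJ/mol
ΔG < 0, so the forward reaction is spontaneous (proceeds forward).

ΔG = -20.8 kJ/mol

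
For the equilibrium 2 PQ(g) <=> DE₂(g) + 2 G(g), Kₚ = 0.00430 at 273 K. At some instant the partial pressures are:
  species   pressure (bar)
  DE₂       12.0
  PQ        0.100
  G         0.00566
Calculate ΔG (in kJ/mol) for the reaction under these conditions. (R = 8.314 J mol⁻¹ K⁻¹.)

ΔG = 4.97 kJ/mol

Qₚ = P(DE₂)·P(G)² / P(PQ)² = (12.0)·(0.00566)² / (0.100)² = 0.0384
ΔG = RT ln(Qₚ/Kₚ) = (8.314 J mol⁻¹ K⁻¹)(273 K) × ln(0.0384/0.00430)
   = (2.270 kJ/mol)(2.189) = 4.97 kJ/mol
ΔG > 0, so the forward reaction is non-spontaneous (proceeds in reverse).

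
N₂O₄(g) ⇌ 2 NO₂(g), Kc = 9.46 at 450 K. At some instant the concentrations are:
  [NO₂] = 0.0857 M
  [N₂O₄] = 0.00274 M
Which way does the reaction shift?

Qc = [NO₂]² / [N₂O₄] = (0.0857)² / (0.00274) = 2.68
Qc = 2.68 < Kc = 9.46, so the forward reaction proceeds.

forward (toward products)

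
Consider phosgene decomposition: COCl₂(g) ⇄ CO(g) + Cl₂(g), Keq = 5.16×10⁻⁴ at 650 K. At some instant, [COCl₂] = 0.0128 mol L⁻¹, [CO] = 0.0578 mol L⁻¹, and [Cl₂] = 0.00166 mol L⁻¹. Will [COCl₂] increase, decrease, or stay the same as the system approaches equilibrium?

Q = [CO]·[Cl₂] / [COCl₂] = (0.0578)·(0.00166) / (0.0128) = 0.00750
Q = 0.00750 > Keq = 5.16×10⁻⁴: net reverse reaction.
COCl₂ is a reactant, so it increases.

increase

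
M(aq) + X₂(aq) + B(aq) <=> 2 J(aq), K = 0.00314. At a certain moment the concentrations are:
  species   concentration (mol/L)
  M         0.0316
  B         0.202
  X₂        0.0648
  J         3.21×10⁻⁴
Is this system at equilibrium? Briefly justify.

no; Q < K, reaction proceeds forward

Q = [J]² / ([M]·[X₂]·[B]) = (3.21×10⁻⁴)² / ((0.0316)·(0.0648)·(0.202)) = 2.49×10⁻⁴
Q = 2.49×10⁻⁴ < K = 0.00314: net forward reaction.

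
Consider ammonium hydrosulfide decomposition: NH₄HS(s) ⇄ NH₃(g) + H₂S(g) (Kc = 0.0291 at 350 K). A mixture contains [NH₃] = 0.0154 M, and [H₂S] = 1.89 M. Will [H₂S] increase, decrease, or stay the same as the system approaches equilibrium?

stay the same

(NH₄HS is a pure solid — omitted from Qc.)
Qc = [NH₃]·[H₂S] = (0.0154)·(1.89) = 0.0291
Qc = 0.0291 = Kc; the system is at equilibrium.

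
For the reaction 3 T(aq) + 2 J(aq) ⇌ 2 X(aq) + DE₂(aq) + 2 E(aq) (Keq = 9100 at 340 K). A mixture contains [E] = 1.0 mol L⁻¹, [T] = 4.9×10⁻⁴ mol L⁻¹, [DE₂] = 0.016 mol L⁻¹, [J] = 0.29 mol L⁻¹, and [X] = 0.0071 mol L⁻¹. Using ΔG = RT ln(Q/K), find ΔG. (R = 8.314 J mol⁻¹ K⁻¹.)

ΔG = 6.20 kJ/mol

Q = [X]²·[DE₂]·[E]² / ([T]³·[J]²) = (0.0071)²·(0.016)·(1.0)² / ((4.9×10⁻⁴)³·(0.29)²) = 81500
ΔG = RT ln(Q/Keq) = (8.314 J mol⁻¹ K⁻¹)(340 K) × ln(81500/9100)
   = (2.827 kJ/mol)(2.192) = 6.20 kJ/mol
ΔG > 0, so the forward reaction is non-spontaneous (proceeds in reverse).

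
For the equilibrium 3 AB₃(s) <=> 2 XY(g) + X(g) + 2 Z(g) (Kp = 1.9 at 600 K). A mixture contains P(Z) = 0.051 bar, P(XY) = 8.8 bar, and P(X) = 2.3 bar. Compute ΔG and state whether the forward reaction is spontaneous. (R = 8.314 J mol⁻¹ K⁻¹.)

ΔG = -7.04 kJ/mol; the forward reaction is spontaneous

(AB₃ is a pure solid — omitted from Qp.)
Qp = P(XY)²·P(X)·P(Z)² = (8.8)²·(2.3)·(0.051)² = 0.463
ΔG = RT ln(Qp/Kp) = (8.314 J mol⁻¹ K⁻¹)(600 K) × ln(0.463/1.9)
   = (4.988 kJ/mol)(-1.412) = -7.04 kJ/mol
ΔG < 0, so the forward reaction is spontaneous (proceeds forward).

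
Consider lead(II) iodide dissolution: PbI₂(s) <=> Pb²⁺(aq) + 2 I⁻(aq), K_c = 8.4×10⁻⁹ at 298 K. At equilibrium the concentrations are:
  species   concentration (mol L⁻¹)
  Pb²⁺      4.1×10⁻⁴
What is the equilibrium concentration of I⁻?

[I⁻] = 0.0045 mol L⁻¹

(PbI₂ is a pure solid — omitted from K_c.)
At equilibrium, K_c = [Pb²⁺]·[I⁻]² = 8.4×10⁻⁹.
(4.1×10⁻⁴)·([I⁻])² = 8.4×10⁻⁹
[I⁻]² = 2.05×10⁻⁵ ⇒ [I⁻] = 0.0045 mol L⁻¹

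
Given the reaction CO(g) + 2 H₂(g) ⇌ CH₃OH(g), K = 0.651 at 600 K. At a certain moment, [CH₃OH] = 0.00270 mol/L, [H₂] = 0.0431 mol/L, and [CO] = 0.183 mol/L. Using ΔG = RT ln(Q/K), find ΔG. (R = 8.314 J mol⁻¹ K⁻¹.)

Q = [CH₃OH] / ([CO]·[H₂]²) = (0.00270) / ((0.183)·(0.0431)²) = 7.94
ΔG = RT ln(Q/K) = (8.314 J mol⁻¹ K⁻¹)(600 K) × ln(7.94/0.651)
   = (4.988 kJ/mol)(2.501) = 12.5 kJ/mol
ΔG > 0, so the forward reaction is non-spontaneous (proceeds in reverse).

ΔG = 12.5 kJ/mol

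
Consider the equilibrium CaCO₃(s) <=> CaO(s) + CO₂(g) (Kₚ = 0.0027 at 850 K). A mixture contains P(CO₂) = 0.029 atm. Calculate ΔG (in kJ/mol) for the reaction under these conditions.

ΔG = 16.8 kJ/mol

(CaCO₃, CaO are pure solids — omitted from Qₚ.)
Qₚ = P(CO₂) = 0.0290
ΔG = RT ln(Qₚ/Kₚ) = (8.314 J mol⁻¹ K⁻¹)(850 K) × ln(0.0290/0.0027)
   = (7.067 kJ/mol)(2.374) = 16.8 kJ/mol
ΔG > 0, so the forward reaction is non-spontaneous (proceeds in reverse).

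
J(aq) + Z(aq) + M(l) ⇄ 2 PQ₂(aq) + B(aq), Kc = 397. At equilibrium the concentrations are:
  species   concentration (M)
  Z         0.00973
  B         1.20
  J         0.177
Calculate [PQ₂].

[PQ₂] = 0.755 M

(M is a pure liquid — omitted from Kc.)
At equilibrium, Kc = [PQ₂]²·[B] / ([J]·[Z]) = 397.
([PQ₂])²·(1.20) / ((0.177)·(0.00973)) = 397
[PQ₂]² = 0.570 ⇒ [PQ₂] = 0.755 M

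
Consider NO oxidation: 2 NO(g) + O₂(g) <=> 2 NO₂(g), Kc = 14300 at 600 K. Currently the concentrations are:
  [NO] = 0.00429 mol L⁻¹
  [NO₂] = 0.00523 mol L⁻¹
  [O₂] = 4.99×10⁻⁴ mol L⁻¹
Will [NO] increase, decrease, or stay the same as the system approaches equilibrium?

decrease

Qc = [NO₂]² / ([NO]²·[O₂]) = (0.00523)² / ((0.00429)²·(4.99×10⁻⁴)) = 2980
Qc = 2980 < Kc = 14300: net forward reaction.
NO is a reactant, so it decreases.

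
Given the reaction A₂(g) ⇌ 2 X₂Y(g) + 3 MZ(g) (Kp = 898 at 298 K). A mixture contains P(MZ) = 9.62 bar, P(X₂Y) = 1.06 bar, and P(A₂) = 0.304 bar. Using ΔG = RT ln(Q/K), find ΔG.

Qp = P(X₂Y)²·P(MZ)³ / P(A₂) = (1.06)²·(9.62)³ / (0.304) = 3290
ΔG = RT ln(Qp/Kp) = (8.314 J mol⁻¹ K⁻¹)(298 K) × ln(3290/898)
   = (2.478 kJ/mol)(1.298) = 3.22 kJ/mol
ΔG > 0, so the forward reaction is non-spontaneous (proceeds in reverse).

ΔG = 3.22 kJ/mol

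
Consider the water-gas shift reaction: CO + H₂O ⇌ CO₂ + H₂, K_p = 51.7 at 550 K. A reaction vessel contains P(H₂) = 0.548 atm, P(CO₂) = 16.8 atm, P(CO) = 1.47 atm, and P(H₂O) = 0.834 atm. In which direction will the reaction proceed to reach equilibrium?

Q_p = P(CO₂)·P(H₂) / (P(CO)·P(H₂O)) = (16.8)·(0.548) / ((1.47)·(0.834)) = 7.51
Q_p = 7.51 < K_p = 51.7, so the forward reaction proceeds.

toward products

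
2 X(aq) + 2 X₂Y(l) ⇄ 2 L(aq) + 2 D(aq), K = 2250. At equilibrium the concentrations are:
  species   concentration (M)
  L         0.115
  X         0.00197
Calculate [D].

[D] = 0.813 M

(X₂Y is a pure liquid — omitted from K.)
At equilibrium, K = [L]²·[D]² / [X]² = 2250.
(0.115)²·([D])² / (0.00197)² = 2250
[D]² = 0.660 ⇒ [D] = 0.813 M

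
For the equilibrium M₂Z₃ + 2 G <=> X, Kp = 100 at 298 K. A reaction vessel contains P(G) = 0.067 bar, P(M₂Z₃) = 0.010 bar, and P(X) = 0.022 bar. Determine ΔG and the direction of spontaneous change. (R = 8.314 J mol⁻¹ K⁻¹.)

ΔG = 3.94 kJ/mol; the forward reaction is non-spontaneous

Qp = P(X) / (P(M₂Z₃)·P(G)²) = (0.022) / ((0.010)·(0.067)²) = 490
ΔG = RT ln(Qp/Kp) = (8.314 J mol⁻¹ K⁻¹)(298 K) × ln(490/100)
   = (2.478 kJ/mol)(1.589) = 3.94 kJ/mol
ΔG > 0, so the forward reaction is non-spontaneous (proceeds in reverse).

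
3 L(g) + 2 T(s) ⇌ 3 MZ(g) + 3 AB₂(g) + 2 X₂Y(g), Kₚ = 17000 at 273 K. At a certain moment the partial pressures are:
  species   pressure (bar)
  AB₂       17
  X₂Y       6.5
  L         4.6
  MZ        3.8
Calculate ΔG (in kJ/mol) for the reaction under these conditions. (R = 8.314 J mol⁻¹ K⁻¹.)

ΔG = 4.38 kJ/mol

(T is a pure solid — omitted from Qₚ.)
Qₚ = P(MZ)³·P(AB₂)³·P(X₂Y)² / P(L)³ = (3.8)³·(17)³·(6.5)² / (4.6)³ = 1.17e5
ΔG = RT ln(Qₚ/Kₚ) = (8.314 J mol⁻¹ K⁻¹)(273 K) × ln(1.17e5/17000)
   = (2.270 kJ/mol)(1.929) = 4.38 kJ/mol
ΔG > 0, so the forward reaction is non-spontaneous (proceeds in reverse).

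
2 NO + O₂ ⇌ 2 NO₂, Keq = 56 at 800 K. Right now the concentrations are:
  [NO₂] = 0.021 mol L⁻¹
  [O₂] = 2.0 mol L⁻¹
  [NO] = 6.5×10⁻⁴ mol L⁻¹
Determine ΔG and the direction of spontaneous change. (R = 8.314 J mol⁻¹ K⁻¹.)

Q = [NO₂]² / ([NO]²·[O₂]) = (0.021)² / ((6.5×10⁻⁴)²·(2.0)) = 522
ΔG = RT ln(Q/Keq) = (8.314 J mol⁻¹ K⁻¹)(800 K) × ln(522/56)
   = (6.651 kJ/mol)(2.232) = 14.8 kJ/mol
ΔG > 0, so the forward reaction is non-spontaneous (proceeds in reverse).

ΔG = 14.8 kJ/mol; the forward reaction is non-spontaneous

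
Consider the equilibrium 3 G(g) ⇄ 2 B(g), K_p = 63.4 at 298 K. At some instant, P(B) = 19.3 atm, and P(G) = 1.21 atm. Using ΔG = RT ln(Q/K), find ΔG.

ΔG = 2.97 kJ/mol

Q_p = P(B)² / P(G)³ = (19.3)² / (1.21)³ = 210
ΔG = RT ln(Q_p/K_p) = (8.314 J mol⁻¹ K⁻¹)(298 K) × ln(210/63.4)
   = (2.478 kJ/mol)(1.198) = 2.97 kJ/mol
ΔG > 0, so the forward reaction is non-spontaneous (proceeds in reverse).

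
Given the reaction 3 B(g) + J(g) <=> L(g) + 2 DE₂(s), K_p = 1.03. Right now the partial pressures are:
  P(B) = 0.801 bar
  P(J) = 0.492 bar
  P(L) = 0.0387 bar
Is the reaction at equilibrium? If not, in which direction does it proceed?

toward products

(DE₂ is a pure solid — omitted from Q_p.)
Q_p = P(L) / (P(B)³·P(J)) = (0.0387) / ((0.801)³·(0.492)) = 0.153
Q_p = 0.153 < K_p = 1.03, so the forward reaction proceeds.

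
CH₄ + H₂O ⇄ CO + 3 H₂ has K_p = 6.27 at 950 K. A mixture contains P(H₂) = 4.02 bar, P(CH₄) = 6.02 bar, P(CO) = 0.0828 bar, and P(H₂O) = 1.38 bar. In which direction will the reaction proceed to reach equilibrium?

forward (toward products)

Q_p = P(CO)·P(H₂)³ / (P(CH₄)·P(H₂O)) = (0.0828)·(4.02)³ / ((6.02)·(1.38)) = 0.647
Q_p = 0.647 < K_p = 6.27, so the forward reaction proceeds.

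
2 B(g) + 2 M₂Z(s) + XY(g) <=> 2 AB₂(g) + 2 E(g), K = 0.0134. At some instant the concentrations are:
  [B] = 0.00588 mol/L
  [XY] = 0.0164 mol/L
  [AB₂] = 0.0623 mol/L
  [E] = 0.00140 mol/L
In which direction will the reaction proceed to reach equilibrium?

(M₂Z is a pure solid — omitted from Q.)
Q = [AB₂]²·[E]² / ([B]²·[XY]) = (0.0623)²·(0.00140)² / ((0.00588)²·(0.0164)) = 0.0134
Q = 0.0134 = K, so the system is already at equilibrium.

neither direction; the system is at equilibrium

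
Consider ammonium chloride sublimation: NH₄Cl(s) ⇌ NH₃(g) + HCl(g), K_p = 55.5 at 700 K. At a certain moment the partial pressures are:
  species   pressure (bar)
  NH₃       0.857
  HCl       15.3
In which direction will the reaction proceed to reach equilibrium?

toward products

(NH₄Cl is a pure solid — omitted from Q_p.)
Q_p = P(NH₃)·P(HCl) = (0.857)·(15.3) = 13.1
Q_p = 13.1 < K_p = 55.5, so the forward reaction proceeds.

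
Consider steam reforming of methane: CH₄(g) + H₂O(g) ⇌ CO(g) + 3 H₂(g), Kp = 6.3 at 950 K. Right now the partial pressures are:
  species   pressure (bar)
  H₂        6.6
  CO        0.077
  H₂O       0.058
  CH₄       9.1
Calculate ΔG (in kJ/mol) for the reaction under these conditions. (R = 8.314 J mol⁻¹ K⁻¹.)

ΔG = 15.0 kJ/mol

Qp = P(CO)·P(H₂)³ / (P(CH₄)·P(H₂O)) = (0.077)·(6.6)³ / ((9.1)·(0.058)) = 41.9
ΔG = RT ln(Qp/Kp) = (8.314 J mol⁻¹ K⁻¹)(950 K) × ln(41.9/6.3)
   = (7.898 kJ/mol)(1.895) = 15.0 kJ/mol
ΔG > 0, so the forward reaction is non-spontaneous (proceeds in reverse).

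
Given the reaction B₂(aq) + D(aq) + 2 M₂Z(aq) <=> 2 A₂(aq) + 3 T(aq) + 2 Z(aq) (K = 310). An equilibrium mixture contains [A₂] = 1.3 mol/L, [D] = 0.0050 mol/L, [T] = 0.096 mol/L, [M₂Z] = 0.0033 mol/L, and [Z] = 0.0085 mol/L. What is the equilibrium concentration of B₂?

[B₂] = 0.0064 mol/L

At equilibrium, K = [A₂]²·[T]³·[Z]² / ([B₂]·[D]·[M₂Z]²) = 310.
(1.3)²·(0.096)³·(0.0085)² / (([B₂])·(0.0050)·(0.0033)²) = 310
[B₂] = 0.00640 = 0.0064 mol/L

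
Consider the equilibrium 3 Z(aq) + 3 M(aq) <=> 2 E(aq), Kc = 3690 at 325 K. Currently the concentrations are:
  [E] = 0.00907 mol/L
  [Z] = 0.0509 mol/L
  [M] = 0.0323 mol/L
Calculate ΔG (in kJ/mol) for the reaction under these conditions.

ΔG = 4.36 kJ/mol

Qc = [E]² / ([Z]³·[M]³) = (0.00907)² / ((0.0509)³·(0.0323)³) = 18500
ΔG = RT ln(Qc/Kc) = (8.314 J mol⁻¹ K⁻¹)(325 K) × ln(18500/3690)
   = (2.702 kJ/mol)(1.612) = 4.36 kJ/mol
ΔG > 0, so the forward reaction is non-spontaneous (proceeds in reverse).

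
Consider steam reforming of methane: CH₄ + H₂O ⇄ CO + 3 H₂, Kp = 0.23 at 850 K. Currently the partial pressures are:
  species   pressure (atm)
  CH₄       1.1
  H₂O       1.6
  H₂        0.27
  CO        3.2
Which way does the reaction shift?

forward (toward products)

Qp = P(CO)·P(H₂)³ / (P(CH₄)·P(H₂O)) = (3.2)·(0.27)³ / ((1.1)·(1.6)) = 0.036
Qp = 0.036 < Kp = 0.23, so the forward reaction proceeds.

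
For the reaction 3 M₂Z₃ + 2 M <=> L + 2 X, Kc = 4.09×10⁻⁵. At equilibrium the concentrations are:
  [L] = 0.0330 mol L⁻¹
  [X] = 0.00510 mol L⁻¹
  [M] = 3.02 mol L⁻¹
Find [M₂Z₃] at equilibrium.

[M₂Z₃] = 0.132 mol L⁻¹

At equilibrium, Kc = [L]·[X]² / ([M₂Z₃]³·[M]²) = 4.09×10⁻⁵.
(0.0330)·(0.00510)² / (([M₂Z₃])³·(3.02)²) = 4.09×10⁻⁵
[M₂Z₃]³ = 0.00230 ⇒ [M₂Z₃] = 0.132 mol L⁻¹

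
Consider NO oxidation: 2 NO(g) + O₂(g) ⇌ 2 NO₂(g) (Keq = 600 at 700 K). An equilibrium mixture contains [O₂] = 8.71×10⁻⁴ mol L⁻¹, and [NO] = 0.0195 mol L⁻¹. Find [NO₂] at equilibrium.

At equilibrium, Keq = [NO₂]² / ([NO]²·[O₂]) = 600.
([NO₂])² / ((0.0195)²·(8.71×10⁻⁴)) = 600
[NO₂]² = 1.99×10⁻⁴ ⇒ [NO₂] = 0.0141 mol L⁻¹

[NO₂] = 0.0141 mol L⁻¹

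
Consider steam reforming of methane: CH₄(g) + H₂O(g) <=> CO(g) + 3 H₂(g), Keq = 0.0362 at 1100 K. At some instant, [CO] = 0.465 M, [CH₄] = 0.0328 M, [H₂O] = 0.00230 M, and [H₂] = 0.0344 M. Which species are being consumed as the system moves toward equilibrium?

CO, H₂ (products)

Q = [CO]·[H₂]³ / ([CH₄]·[H₂O]) = (0.465)·(0.0344)³ / ((0.0328)·(0.00230)) = 0.251
Q = 0.251 > Keq = 0.0362: net reverse reaction.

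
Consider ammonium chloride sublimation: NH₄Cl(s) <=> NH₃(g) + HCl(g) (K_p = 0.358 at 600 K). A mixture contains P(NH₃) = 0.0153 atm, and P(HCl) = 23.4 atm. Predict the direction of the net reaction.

(NH₄Cl is a pure solid — omitted from Q_p.)
Q_p = P(NH₃)·P(HCl) = (0.0153)·(23.4) = 0.358
Q_p = 0.358 = K_p, so the system is already at equilibrium.

at equilibrium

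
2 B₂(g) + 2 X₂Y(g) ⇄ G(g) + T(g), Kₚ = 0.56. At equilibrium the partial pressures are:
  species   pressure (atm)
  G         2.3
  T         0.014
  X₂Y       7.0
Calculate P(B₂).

P(B₂) = 0.034 atm

At equilibrium, Kₚ = P(G)·P(T) / (P(B₂)²·P(X₂Y)²) = 0.56.
(2.3)·(0.014) / ((P(B₂))²·(7.0)²) = 0.56
P(B₂)² = 0.00117 ⇒ P(B₂) = 0.034 atm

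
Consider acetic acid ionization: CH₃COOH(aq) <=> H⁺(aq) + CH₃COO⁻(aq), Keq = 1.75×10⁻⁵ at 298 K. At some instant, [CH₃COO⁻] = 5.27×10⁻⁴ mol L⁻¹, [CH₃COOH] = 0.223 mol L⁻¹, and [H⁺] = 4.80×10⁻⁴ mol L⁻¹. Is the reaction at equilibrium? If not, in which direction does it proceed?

in the forward direction

Q = [H⁺]·[CH₃COO⁻] / [CH₃COOH] = (4.80×10⁻⁴)·(5.27×10⁻⁴) / (0.223) = 1.13×10⁻⁶
Q = 1.13×10⁻⁶ < Keq = 1.75×10⁻⁵, so the forward reaction proceeds.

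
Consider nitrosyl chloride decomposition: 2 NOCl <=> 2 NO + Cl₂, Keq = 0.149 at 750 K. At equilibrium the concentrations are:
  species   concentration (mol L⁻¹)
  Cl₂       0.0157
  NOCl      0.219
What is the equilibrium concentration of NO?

[NO] = 0.675 mol L⁻¹

At equilibrium, Keq = [NO]²·[Cl₂] / [NOCl]² = 0.149.
([NO])²·(0.0157) / (0.219)² = 0.149
[NO]² = 0.455 ⇒ [NO] = 0.675 mol L⁻¹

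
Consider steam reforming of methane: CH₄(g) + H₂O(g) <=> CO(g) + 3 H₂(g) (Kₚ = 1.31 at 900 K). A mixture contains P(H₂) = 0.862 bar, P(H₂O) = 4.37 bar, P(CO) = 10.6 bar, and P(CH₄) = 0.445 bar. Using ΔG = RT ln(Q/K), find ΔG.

ΔG = 7.33 kJ/mol

Qₚ = P(CO)·P(H₂)³ / (P(CH₄)·P(H₂O)) = (10.6)·(0.862)³ / ((0.445)·(4.37)) = 3.49
ΔG = RT ln(Qₚ/Kₚ) = (8.314 J mol⁻¹ K⁻¹)(900 K) × ln(3.49/1.31)
   = (7.483 kJ/mol)(0.9799) = 7.33 kJ/mol
ΔG > 0, so the forward reaction is non-spontaneous (proceeds in reverse).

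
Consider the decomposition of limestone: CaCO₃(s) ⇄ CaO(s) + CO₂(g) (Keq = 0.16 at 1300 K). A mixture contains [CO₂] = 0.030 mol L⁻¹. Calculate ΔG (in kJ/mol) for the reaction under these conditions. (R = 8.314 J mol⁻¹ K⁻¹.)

(CaCO₃, CaO are pure solids — omitted from Q.)
Q = [CO₂] = 0.0300
ΔG = RT ln(Q/Keq) = (8.314 J mol⁻¹ K⁻¹)(1300 K) × ln(0.0300/0.16)
   = (10.81 kJ/mol)(-1.674) = -18.1 kJ/mol
ΔG < 0, so the forward reaction is spontaneous (proceeds forward).

ΔG = -18.1 kJ/mol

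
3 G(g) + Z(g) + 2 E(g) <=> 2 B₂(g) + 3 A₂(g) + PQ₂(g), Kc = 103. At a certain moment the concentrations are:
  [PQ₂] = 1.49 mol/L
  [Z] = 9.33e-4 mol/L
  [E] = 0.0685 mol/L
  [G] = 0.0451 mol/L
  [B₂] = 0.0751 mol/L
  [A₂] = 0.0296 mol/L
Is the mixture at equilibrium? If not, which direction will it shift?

Qc = [B₂]²·[A₂]³·[PQ₂] / ([G]³·[Z]·[E]²) = (0.0751)²·(0.0296)³·(1.49) / ((0.0451)³·(9.33e-4)·(0.0685)²) = 543
Qc = 543 > Kc = 103: net reverse reaction.

no; Q > K, reaction proceeds in reverse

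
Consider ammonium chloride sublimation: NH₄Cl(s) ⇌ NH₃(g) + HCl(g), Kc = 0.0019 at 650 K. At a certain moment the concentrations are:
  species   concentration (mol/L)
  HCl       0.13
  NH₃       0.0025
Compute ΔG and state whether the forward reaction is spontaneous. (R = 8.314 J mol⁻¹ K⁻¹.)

(NH₄Cl is a pure solid — omitted from Qc.)
Qc = [NH₃]·[HCl] = (0.0025)·(0.13) = 3.25×10⁻⁴
ΔG = RT ln(Qc/Kc) = (8.314 J mol⁻¹ K⁻¹)(650 K) × ln(3.25×10⁻⁴/0.0019)
   = (5.404 kJ/mol)(-1.766) = -9.54 kJ/mol
ΔG < 0, so the forward reaction is spontaneous (proceeds forward).

ΔG = -9.54 kJ/mol; the forward reaction is spontaneous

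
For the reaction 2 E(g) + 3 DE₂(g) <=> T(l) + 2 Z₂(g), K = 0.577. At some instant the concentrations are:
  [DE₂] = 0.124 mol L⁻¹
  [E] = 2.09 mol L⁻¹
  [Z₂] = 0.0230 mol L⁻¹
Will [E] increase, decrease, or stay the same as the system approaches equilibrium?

(T is a pure liquid — omitted from Q.)
Q = [Z₂]² / ([E]²·[DE₂]³) = (0.0230)² / ((2.09)²·(0.124)³) = 0.0635
Q = 0.0635 < K = 0.577: net forward reaction.
E is a reactant, so it decreases.

decrease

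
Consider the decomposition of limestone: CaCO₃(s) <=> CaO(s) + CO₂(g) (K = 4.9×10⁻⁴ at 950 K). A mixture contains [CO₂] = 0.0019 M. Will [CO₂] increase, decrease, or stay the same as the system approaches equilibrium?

(CaCO₃, CaO are pure solids — omitted from Q.)
Q = [CO₂] = 0.0019
Q = 0.0019 > K = 4.9×10⁻⁴: net reverse reaction.
CO₂ is a product, so it decreases.

decrease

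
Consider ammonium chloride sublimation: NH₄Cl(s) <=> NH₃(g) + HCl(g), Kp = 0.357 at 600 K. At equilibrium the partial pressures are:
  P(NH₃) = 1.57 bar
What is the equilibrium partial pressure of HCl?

(NH₄Cl is a pure solid — omitted from Kp.)
At equilibrium, Kp = P(NH₃)·P(HCl) = 0.357.
(1.57)·(P(HCl)) = 0.357
P(HCl) = 0.227 bar

P(HCl) = 0.227 bar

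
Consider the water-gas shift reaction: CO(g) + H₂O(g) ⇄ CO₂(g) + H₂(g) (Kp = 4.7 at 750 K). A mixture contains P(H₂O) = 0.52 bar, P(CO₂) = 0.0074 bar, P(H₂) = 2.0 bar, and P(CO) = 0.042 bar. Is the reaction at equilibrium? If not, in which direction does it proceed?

Qp = P(CO₂)·P(H₂) / (P(CO)·P(H₂O)) = (0.0074)·(2.0) / ((0.042)·(0.52)) = 0.68
Qp = 0.68 < Kp = 4.7, so the forward reaction proceeds.

in the forward direction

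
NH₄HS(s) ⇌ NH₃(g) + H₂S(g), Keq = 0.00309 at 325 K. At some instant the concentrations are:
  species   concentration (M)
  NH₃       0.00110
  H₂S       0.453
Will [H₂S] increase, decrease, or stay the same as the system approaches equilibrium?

increase

(NH₄HS is a pure solid — omitted from Q.)
Q = [NH₃]·[H₂S] = (0.00110)·(0.453) = 4.98e-4
Q = 4.98e-4 < Keq = 0.00309: net forward reaction.
H₂S is a product, so it increases.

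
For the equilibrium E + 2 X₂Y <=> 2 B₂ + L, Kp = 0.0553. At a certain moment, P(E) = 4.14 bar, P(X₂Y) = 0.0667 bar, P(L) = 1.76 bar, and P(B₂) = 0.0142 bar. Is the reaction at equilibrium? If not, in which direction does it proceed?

Qp = P(B₂)²·P(L) / (P(E)·P(X₂Y)²) = (0.0142)²·(1.76) / ((4.14)·(0.0667)²) = 0.0193
Qp = 0.0193 < Kp = 0.0553, so the forward reaction proceeds.

to the right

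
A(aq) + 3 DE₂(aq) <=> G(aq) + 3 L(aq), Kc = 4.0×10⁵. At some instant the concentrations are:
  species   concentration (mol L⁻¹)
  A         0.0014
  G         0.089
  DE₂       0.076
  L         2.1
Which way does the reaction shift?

Qc = [G]·[L]³ / ([A]·[DE₂]³) = (0.089)·(2.1)³ / ((0.0014)·(0.076)³) = 1.3×10⁶
Qc = 1.3×10⁶ > Kc = 4.0×10⁵, so the reverse reaction proceeds.

toward reactants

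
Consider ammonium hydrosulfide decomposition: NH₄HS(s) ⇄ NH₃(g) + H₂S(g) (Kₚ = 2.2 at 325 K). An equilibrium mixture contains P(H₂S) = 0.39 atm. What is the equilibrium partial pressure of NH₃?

P(NH₃) = 5.6 atm

(NH₄HS is a pure solid — omitted from Kₚ.)
At equilibrium, Kₚ = P(NH₃)·P(H₂S) = 2.2.
(P(NH₃))·(0.39) = 2.2
P(NH₃) = 5.64 = 5.6 atm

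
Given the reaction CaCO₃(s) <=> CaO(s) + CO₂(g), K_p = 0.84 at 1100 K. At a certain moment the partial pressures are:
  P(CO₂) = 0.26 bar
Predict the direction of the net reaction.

(CaCO₃, CaO are pure solids — omitted from Q_p.)
Q_p = P(CO₂) = 0.26
Q_p = 0.26 < K_p = 0.84, so the forward reaction proceeds.

toward products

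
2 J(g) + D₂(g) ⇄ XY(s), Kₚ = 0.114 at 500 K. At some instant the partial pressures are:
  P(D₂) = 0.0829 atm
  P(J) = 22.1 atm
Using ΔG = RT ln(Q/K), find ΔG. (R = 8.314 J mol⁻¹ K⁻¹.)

(XY is a pure solid — omitted from Qₚ.)
Qₚ = 1 / (P(J)²·P(D₂)) = 1 / ((22.1)²·(0.0829)) = 0.0247
ΔG = RT ln(Qₚ/Kₚ) = (8.314 J mol⁻¹ K⁻¹)(500 K) × ln(0.0247/0.114)
   = (4.157 kJ/mol)(-1.529) = -6.36 kJ/mol
ΔG < 0, so the forward reaction is spontaneous (proceeds forward).

ΔG = -6.36 kJ/mol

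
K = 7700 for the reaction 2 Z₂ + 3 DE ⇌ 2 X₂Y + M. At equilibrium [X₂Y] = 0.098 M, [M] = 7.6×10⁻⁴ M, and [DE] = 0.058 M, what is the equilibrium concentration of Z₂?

[Z₂] = 0.0022 M

At equilibrium, K = [X₂Y]²·[M] / ([Z₂]²·[DE]³) = 7700.
(0.098)²·(7.6×10⁻⁴) / (([Z₂])²·(0.058)³) = 7700
[Z₂]² = 4.86×10⁻⁶ ⇒ [Z₂] = 0.0022 M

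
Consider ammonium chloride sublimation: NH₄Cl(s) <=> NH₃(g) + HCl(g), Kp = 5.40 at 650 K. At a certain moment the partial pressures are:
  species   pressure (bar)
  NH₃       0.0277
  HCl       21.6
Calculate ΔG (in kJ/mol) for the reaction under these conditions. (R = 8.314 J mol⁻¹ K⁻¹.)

(NH₄Cl is a pure solid — omitted from Qp.)
Qp = P(NH₃)·P(HCl) = (0.0277)·(21.6) = 0.598
ΔG = RT ln(Qp/Kp) = (8.314 J mol⁻¹ K⁻¹)(650 K) × ln(0.598/5.40)
   = (5.404 kJ/mol)(-2.201) = -11.9 kJ/mol
ΔG < 0, so the forward reaction is spontaneous (proceeds forward).

ΔG = -11.9 kJ/mol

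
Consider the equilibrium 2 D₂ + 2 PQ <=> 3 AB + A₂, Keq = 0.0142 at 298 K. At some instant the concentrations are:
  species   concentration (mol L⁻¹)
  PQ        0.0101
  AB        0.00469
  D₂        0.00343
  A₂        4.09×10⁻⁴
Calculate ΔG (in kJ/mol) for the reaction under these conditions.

Q = [AB]³·[A₂] / ([D₂]²·[PQ]²) = (0.00469)³·(4.09×10⁻⁴) / ((0.00343)²·(0.0101)²) = 0.0352
ΔG = RT ln(Q/Keq) = (8.314 J mol⁻¹ K⁻¹)(298 K) × ln(0.0352/0.0142)
   = (2.478 kJ/mol)(0.9078) = 2.25 kJ/mol
ΔG > 0, so the forward reaction is non-spontaneous (proceeds in reverse).

ΔG = 2.25 kJ/mol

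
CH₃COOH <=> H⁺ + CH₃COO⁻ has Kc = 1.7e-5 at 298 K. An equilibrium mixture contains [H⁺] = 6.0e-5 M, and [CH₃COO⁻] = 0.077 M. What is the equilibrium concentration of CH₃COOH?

[CH₃COOH] = 0.27 M

At equilibrium, Kc = [H⁺]·[CH₃COO⁻] / [CH₃COOH] = 1.7e-5.
(6.0e-5)·(0.077) / ([CH₃COOH]) = 1.7e-5
[CH₃COOH] = 0.272 = 0.27 M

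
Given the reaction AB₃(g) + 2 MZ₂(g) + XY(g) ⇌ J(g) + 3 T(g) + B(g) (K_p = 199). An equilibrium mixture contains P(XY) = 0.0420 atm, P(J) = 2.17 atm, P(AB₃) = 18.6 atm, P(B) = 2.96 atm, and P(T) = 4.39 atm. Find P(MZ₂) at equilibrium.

At equilibrium, K_p = P(J)·P(T)³·P(B) / (P(AB₃)·P(MZ₂)²·P(XY)) = 199.
(2.17)·(4.39)³·(2.96) / ((18.6)·(P(MZ₂))²·(0.0420)) = 199
P(MZ₂)² = 3.50 ⇒ P(MZ₂) = 1.87 atm

P(MZ₂) = 1.87 atm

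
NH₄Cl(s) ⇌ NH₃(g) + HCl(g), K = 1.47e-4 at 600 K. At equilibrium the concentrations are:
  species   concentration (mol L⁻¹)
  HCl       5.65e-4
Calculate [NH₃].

[NH₃] = 0.260 mol L⁻¹

(NH₄Cl is a pure solid — omitted from K.)
At equilibrium, K = [NH₃]·[HCl] = 1.47e-4.
([NH₃])·(5.65e-4) = 1.47e-4
[NH₃] = 0.260 mol L⁻¹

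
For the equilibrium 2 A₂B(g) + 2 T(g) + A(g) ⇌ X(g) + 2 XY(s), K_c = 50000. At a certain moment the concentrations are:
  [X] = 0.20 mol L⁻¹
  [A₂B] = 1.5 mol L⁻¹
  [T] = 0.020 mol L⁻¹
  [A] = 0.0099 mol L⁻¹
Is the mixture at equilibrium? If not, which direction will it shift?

(XY is a pure solid — omitted from Q_c.)
Q_c = [X] / ([A₂B]²·[T]²·[A]) = (0.20) / ((1.5)²·(0.020)²·(0.0099)) = 22000
Q_c = 22000 < K_c = 50000: net forward reaction.

no; Q < K, reaction proceeds forward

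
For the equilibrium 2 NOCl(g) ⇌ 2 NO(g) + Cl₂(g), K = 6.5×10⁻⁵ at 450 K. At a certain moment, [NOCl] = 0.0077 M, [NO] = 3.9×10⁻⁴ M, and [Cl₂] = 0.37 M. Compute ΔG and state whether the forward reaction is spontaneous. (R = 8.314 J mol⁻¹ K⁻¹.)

ΔG = 10.0 kJ/mol; the forward reaction is non-spontaneous

Q = [NO]²·[Cl₂] / [NOCl]² = (3.9×10⁻⁴)²·(0.37) / (0.0077)² = 9.49×10⁻⁴
ΔG = RT ln(Q/K) = (8.314 J mol⁻¹ K⁻¹)(450 K) × ln(9.49×10⁻⁴/6.5×10⁻⁵)
   = (3.741 kJ/mol)(2.681) = 10.0 kJ/mol
ΔG > 0, so the forward reaction is non-spontaneous (proceeds in reverse).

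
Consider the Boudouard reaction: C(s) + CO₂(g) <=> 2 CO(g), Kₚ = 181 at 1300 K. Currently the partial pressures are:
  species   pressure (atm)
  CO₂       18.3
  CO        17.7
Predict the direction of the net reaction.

in the forward direction

(C is a pure solid — omitted from Qₚ.)
Qₚ = P(CO)² / P(CO₂) = (17.7)² / (18.3) = 17.1
Qₚ = 17.1 < Kₚ = 181, so the forward reaction proceeds.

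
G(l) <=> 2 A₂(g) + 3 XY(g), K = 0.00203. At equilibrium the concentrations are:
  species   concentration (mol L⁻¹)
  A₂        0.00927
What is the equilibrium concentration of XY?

(G is a pure liquid — omitted from K.)
At equilibrium, K = [A₂]²·[XY]³ = 0.00203.
(0.00927)²·([XY])³ = 0.00203
[XY]³ = 23.6 ⇒ [XY] = 2.87 mol L⁻¹

[XY] = 2.87 mol L⁻¹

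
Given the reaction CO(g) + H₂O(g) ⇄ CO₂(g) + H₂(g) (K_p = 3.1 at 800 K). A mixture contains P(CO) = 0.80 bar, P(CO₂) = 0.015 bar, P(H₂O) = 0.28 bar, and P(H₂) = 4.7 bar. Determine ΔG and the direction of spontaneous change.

ΔG = -15.2 kJ/mol; the forward reaction is spontaneous

Q_p = P(CO₂)·P(H₂) / (P(CO)·P(H₂O)) = (0.015)·(4.7) / ((0.80)·(0.28)) = 0.315
ΔG = RT ln(Q_p/K_p) = (8.314 J mol⁻¹ K⁻¹)(800 K) × ln(0.315/3.1)
   = (6.651 kJ/mol)(-2.287) = -15.2 kJ/mol
ΔG < 0, so the forward reaction is spontaneous (proceeds forward).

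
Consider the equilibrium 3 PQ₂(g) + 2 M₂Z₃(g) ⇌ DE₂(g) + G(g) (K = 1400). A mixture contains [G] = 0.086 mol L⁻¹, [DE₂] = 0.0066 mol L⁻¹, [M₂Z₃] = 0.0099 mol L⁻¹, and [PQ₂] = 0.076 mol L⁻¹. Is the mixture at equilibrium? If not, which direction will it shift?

no; Q > K, reaction proceeds in reverse

Q = [DE₂]·[G] / ([PQ₂]³·[M₂Z₃]²) = (0.0066)·(0.086) / ((0.076)³·(0.0099)²) = 13000
Q = 13000 > K = 1400: net reverse reaction.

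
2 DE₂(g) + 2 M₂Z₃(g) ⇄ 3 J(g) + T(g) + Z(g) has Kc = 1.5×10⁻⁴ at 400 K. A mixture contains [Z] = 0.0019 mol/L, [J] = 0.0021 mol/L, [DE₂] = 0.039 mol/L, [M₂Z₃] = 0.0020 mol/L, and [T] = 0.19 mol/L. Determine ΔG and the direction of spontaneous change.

Qc = [J]³·[T]·[Z] / ([DE₂]²·[M₂Z₃]²) = (0.0021)³·(0.19)·(0.0019) / ((0.039)²·(0.0020)²) = 5.50×10⁻⁴
ΔG = RT ln(Qc/Kc) = (8.314 J mol⁻¹ K⁻¹)(400 K) × ln(5.50×10⁻⁴/1.5×10⁻⁴)
   = (3.326 kJ/mol)(1.299) = 4.32 kJ/mol
ΔG > 0, so the forward reaction is non-spontaneous (proceeds in reverse).

ΔG = 4.32 kJ/mol; the forward reaction is non-spontaneous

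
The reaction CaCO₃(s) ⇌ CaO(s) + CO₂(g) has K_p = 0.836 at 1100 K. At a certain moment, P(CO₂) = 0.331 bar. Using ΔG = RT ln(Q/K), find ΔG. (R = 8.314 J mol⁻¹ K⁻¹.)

ΔG = -8.47 kJ/mol

(CaCO₃, CaO are pure solids — omitted from Q_p.)
Q_p = P(CO₂) = 0.331
ΔG = RT ln(Q_p/K_p) = (8.314 J mol⁻¹ K⁻¹)(1100 K) × ln(0.331/0.836)
   = (9.145 kJ/mol)(-0.9265) = -8.47 kJ/mol
ΔG < 0, so the forward reaction is spontaneous (proceeds forward).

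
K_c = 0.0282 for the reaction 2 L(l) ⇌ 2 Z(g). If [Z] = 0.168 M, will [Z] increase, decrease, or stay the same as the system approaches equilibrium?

stay the same

(L is a pure liquid — omitted from Q_c.)
Q_c = [Z]² = (0.168)² = 0.0282
Q_c = 0.0282 = K_c; the system is at equilibrium.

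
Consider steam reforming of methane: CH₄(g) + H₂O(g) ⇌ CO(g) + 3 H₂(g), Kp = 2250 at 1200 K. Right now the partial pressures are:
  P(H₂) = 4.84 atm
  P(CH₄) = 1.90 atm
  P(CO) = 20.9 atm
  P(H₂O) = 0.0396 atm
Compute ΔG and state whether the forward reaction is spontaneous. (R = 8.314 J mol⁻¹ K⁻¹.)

ΔG = 26.3 kJ/mol; the forward reaction is non-spontaneous

Qp = P(CO)·P(H₂)³ / (P(CH₄)·P(H₂O)) = (20.9)·(4.84)³ / ((1.90)·(0.0396)) = 31500
ΔG = RT ln(Qp/Kp) = (8.314 J mol⁻¹ K⁻¹)(1200 K) × ln(31500/2250)
   = (9.977 kJ/mol)(2.639) = 26.3 kJ/mol
ΔG > 0, so the forward reaction is non-spontaneous (proceeds in reverse).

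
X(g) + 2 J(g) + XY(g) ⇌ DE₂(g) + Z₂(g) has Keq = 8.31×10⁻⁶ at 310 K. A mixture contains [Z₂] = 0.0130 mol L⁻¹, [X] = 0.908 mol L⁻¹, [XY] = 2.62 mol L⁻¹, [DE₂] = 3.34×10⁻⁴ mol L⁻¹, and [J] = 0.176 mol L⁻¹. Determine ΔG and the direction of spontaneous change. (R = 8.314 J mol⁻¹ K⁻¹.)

ΔG = 5.05 kJ/mol; the forward reaction is non-spontaneous

Q = [DE₂]·[Z₂] / ([X]·[J]²·[XY]) = (3.34×10⁻⁴)·(0.0130) / ((0.908)·(0.176)²·(2.62)) = 5.89×10⁻⁵
ΔG = RT ln(Q/Keq) = (8.314 J mol⁻¹ K⁻¹)(310 K) × ln(5.89×10⁻⁵/8.31×10⁻⁶)
   = (2.577 kJ/mol)(1.958) = 5.05 kJ/mol
ΔG > 0, so the forward reaction is non-spontaneous (proceeds in reverse).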